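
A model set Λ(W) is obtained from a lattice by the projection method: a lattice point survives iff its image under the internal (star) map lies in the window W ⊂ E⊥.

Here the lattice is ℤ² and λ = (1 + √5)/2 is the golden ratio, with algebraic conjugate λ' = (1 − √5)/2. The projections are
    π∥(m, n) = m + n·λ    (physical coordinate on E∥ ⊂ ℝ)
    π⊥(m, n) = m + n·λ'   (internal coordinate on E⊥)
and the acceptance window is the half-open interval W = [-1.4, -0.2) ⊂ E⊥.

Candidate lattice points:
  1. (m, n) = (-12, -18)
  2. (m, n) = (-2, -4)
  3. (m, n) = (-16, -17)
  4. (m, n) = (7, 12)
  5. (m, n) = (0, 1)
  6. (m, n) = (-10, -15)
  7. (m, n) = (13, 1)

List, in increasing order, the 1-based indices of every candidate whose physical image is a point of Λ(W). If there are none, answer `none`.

λ' = (1−√5)/2 ≈ -0.61803.
[1] lift (-12,-18): star map gives -0.87539; window check -1.4 ≤ -0.87539 < -0.2 is true → IN Λ
[2] lift (-2,-4): star map gives 0.47214; window check -1.4 ≤ 0.47214 < -0.2 is false → out
[3] lift (-16,-17): star map gives -5.49342; window check -1.4 ≤ -5.49342 < -0.2 is false → out
[4] lift (7,12): star map gives -0.41641; window check -1.4 ≤ -0.41641 < -0.2 is true → IN Λ
[5] lift (0,1): star map gives -0.61803; window check -1.4 ≤ -0.61803 < -0.2 is true → IN Λ
[6] lift (-10,-15): star map gives -0.72949; window check -1.4 ≤ -0.72949 < -0.2 is true → IN Λ
[7] lift (13,1): star map gives 12.38197; window check -1.4 ≤ 12.38197 < -0.2 is false → out

1, 4, 5, 6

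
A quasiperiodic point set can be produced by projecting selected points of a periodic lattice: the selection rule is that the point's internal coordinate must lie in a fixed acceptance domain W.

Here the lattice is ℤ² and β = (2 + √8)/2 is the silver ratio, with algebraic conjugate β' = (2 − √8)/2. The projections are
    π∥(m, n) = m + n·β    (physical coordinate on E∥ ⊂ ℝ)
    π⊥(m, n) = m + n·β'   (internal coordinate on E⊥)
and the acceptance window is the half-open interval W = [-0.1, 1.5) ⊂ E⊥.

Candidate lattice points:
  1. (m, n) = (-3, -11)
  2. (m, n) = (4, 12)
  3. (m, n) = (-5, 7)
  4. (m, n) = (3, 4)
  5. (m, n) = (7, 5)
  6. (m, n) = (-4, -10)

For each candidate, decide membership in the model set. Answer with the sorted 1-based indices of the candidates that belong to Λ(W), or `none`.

Numerically β ≈ 2.4142 and β' = −1/β ≈ -0.4142.
candidate 1: (m,n)=(-3,-11) → π∥ = -3-11·β ≈ -29.5563, π⊥ = -3-11·β' ≈ 1.5563 ∉ [-0.1, 1.5) ⇒ out
candidate 2: (m,n)=(4,12) → π∥ = 4+12·β ≈ 32.9706, π⊥ = 4+12·β' ≈ -0.9706 ∉ [-0.1, 1.5) ⇒ out
candidate 3: (m,n)=(-5,7) → π∥ = -5+7·β ≈ 11.8995, π⊥ = -5+7·β' ≈ -7.8995 ∉ [-0.1, 1.5) ⇒ out
candidate 4: (m,n)=(3,4) → π∥ = 3+4·β ≈ 12.6569, π⊥ = 3+4·β' ≈ 1.3431 ∈ [-0.1, 1.5) ⇒ IN Λ
candidate 5: (m,n)=(7,5) → π∥ = 7+5·β ≈ 19.0711, π⊥ = 7+5·β' ≈ 4.9289 ∉ [-0.1, 1.5) ⇒ out
candidate 6: (m,n)=(-4,-10) → π∥ = -4-10·β ≈ -28.1421, π⊥ = -4-10·β' ≈ 0.1421 ∈ [-0.1, 1.5) ⇒ IN Λ

4, 6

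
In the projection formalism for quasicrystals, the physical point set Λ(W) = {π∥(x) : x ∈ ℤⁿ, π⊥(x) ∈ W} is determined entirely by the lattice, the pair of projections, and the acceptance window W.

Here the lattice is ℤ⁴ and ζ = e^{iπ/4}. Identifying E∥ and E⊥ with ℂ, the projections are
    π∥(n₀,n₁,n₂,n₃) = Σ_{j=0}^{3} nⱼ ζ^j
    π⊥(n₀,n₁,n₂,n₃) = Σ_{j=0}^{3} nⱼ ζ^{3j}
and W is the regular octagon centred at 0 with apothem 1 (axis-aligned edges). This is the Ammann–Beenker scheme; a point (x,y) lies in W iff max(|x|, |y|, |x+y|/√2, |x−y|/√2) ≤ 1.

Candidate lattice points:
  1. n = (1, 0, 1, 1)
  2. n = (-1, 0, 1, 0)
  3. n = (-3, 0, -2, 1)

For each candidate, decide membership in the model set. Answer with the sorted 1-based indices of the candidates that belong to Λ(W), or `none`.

none

Internal map: ζ^{3j} for j=0..3 gives (1,0), (−√2/2,√2/2), (0,−1), (√2/2,√2/2).
#1 (1, 0, 1, 1): internal (1.7071, -0.2929); octagon support 1.7071 vs apothem 1 → ∉ W
#2 (-1, 0, 1, 0): internal (-1.0000, -1.0000); octagon support 1.4142 vs apothem 1 → ∉ W
#3 (-3, 0, -2, 1): internal (-2.2929, 2.7071); octagon support 3.5355 vs apothem 1 → ∉ W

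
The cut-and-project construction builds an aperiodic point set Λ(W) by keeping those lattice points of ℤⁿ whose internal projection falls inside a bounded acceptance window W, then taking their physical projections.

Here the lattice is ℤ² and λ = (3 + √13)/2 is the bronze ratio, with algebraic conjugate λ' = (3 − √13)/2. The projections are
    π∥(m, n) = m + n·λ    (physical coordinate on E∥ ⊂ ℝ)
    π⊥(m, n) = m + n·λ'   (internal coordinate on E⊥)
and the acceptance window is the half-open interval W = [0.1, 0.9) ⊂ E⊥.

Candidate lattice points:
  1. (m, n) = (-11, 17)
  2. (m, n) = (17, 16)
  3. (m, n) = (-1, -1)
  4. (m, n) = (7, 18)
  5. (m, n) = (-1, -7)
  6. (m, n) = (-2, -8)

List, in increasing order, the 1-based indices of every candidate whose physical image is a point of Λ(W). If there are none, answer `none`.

λ' = (3−√13)/2 ≈ -0.3028.
candidate 1: (m,n)=(-11,17) → π∥ = -11+17·λ ≈ 45.1472, π⊥ = -11+17·λ' ≈ -16.1472 ∉ [0.1, 0.9) ⇒ out
candidate 2: (m,n)=(17,16) → π∥ = 17+16·λ ≈ 69.8444, π⊥ = 17+16·λ' ≈ 12.1556 ∉ [0.1, 0.9) ⇒ out
candidate 3: (m,n)=(-1,-1) → π∥ = -1-1·λ ≈ -4.3028, π⊥ = -1-1·λ' ≈ -0.6972 ∉ [0.1, 0.9) ⇒ out
candidate 4: (m,n)=(7,18) → π∥ = 7+18·λ ≈ 66.4500, π⊥ = 7+18·λ' ≈ 1.5500 ∉ [0.1, 0.9) ⇒ out
candidate 5: (m,n)=(-1,-7) → π∥ = -1-7·λ ≈ -24.1194, π⊥ = -1-7·λ' ≈ 1.1194 ∉ [0.1, 0.9) ⇒ out
candidate 6: (m,n)=(-2,-8) → π∥ = -2-8·λ ≈ -28.4222, π⊥ = -2-8·λ' ≈ 0.4222 ∈ [0.1, 0.9) ⇒ IN Λ

6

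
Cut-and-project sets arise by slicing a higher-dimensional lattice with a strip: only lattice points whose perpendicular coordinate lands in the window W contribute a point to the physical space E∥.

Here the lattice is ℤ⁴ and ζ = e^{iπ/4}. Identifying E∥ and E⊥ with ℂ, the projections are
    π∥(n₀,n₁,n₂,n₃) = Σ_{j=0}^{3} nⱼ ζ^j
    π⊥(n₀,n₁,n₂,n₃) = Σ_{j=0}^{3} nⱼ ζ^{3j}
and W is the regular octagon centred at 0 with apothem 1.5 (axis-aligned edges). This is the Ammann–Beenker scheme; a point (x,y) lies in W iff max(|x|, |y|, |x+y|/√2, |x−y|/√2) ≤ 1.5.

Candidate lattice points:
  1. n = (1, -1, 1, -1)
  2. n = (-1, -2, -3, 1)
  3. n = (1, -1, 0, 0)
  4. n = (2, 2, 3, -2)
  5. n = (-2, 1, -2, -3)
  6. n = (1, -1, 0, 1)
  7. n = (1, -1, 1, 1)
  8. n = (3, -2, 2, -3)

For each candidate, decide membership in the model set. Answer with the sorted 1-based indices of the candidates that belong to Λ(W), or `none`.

none

Internal map: ζ^{3j} for j=0..3 gives (1,0), (−√2/2,√2/2), (0,−1), (√2/2,√2/2).
candidate 1: n = (1, -1, 1, -1) → π⊥ ≈ (+1.00000, -2.41421); max(|x|,|y|,|x±y|/√2) = 2.41421 > 1.5 ⇒ ∉ W
candidate 2: n = (-1, -2, -3, 1) → π⊥ ≈ (+1.12132, +2.29289); max(|x|,|y|,|x±y|/√2) = 2.41421 > 1.5 ⇒ ∉ W
candidate 3: n = (1, -1, 0, 0) → π⊥ ≈ (+1.70711, -0.70711); max(|x|,|y|,|x±y|/√2) = 1.70711 > 1.5 ⇒ ∉ W
candidate 4: n = (2, 2, 3, -2) → π⊥ ≈ (-0.82843, -3.00000); max(|x|,|y|,|x±y|/√2) = 3.00000 > 1.5 ⇒ ∉ W
candidate 5: n = (-2, 1, -2, -3) → π⊥ ≈ (-4.82843, +0.58579); max(|x|,|y|,|x±y|/√2) = 4.82843 > 1.5 ⇒ ∉ W
candidate 6: n = (1, -1, 0, 1) → π⊥ ≈ (+2.41421, +0.00000); max(|x|,|y|,|x±y|/√2) = 2.41421 > 1.5 ⇒ ∉ W
candidate 7: n = (1, -1, 1, 1) → π⊥ ≈ (+2.41421, -1.00000); max(|x|,|y|,|x±y|/√2) = 2.41421 > 1.5 ⇒ ∉ W
candidate 8: n = (3, -2, 2, -3) → π⊥ ≈ (+2.29289, -5.53553); max(|x|,|y|,|x±y|/√2) = 5.53553 > 1.5 ⇒ ∉ W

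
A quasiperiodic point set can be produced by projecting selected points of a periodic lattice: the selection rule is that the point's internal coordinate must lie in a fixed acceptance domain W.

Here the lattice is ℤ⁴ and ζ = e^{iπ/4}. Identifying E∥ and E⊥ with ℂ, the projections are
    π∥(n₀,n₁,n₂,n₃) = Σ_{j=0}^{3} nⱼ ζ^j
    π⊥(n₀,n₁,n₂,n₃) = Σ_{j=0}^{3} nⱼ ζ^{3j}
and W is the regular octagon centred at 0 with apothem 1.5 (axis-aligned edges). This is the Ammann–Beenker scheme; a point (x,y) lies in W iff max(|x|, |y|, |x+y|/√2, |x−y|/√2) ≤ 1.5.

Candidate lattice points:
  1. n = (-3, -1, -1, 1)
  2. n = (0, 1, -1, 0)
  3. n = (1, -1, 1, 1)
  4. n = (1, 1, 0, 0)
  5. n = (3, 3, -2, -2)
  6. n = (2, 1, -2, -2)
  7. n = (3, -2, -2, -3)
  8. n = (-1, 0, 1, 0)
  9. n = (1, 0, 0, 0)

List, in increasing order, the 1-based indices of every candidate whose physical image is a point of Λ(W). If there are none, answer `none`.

4, 6, 8, 9

π⊥(n) = n₀ + n₁ζ³ + n₂ζ⁶ + n₃ζ⁹ where ζ = e^{iπ/4}.
#1 (-3, -1, -1, 1): internal (-1.585786, 1.000000); octagon support 1.828427 vs apothem 1.5 → ∉ W
#2 (0, 1, -1, 0): internal (-0.707107, 1.707107); octagon support 1.707107 vs apothem 1.5 → ∉ W
#3 (1, -1, 1, 1): internal (2.414214, -1.000000); octagon support 2.414214 vs apothem 1.5 → ∉ W
#4 (1, 1, 0, 0): internal (0.292893, 0.707107); octagon support 0.707107 vs apothem 1.5 → ∈ W
#5 (3, 3, -2, -2): internal (-0.535534, 2.707107); octagon support 2.707107 vs apothem 1.5 → ∉ W
#6 (2, 1, -2, -2): internal (-0.121320, 1.292893); octagon support 1.292893 vs apothem 1.5 → ∈ W
#7 (3, -2, -2, -3): internal (2.292893, -1.535534); octagon support 2.707107 vs apothem 1.5 → ∉ W
#8 (-1, 0, 1, 0): internal (-1.000000, -1.000000); octagon support 1.414214 vs apothem 1.5 → ∈ W
#9 (1, 0, 0, 0): internal (1.000000, 0.000000); octagon support 1.000000 vs apothem 1.5 → ∈ W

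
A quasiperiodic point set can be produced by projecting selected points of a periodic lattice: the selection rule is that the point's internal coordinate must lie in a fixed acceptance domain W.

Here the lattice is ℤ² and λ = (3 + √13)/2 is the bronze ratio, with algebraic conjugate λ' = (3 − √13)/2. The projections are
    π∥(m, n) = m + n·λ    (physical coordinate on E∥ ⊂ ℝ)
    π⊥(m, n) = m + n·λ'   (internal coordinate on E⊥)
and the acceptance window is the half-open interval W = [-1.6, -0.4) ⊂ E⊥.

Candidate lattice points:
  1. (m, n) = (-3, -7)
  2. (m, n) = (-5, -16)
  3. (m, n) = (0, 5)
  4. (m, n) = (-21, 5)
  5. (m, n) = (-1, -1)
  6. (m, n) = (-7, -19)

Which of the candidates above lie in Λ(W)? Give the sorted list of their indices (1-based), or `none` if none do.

Numerically λ ≈ 3.30278 and λ' = −1/λ ≈ -0.30278.
[1] lift (-3,-7): star map gives -0.88057; window check -1.6 ≤ -0.88057 < -0.4 is true → IN Λ
[2] lift (-5,-16): star map gives -0.15559; window check -1.6 ≤ -0.15559 < -0.4 is false → out
[3] lift (0,5): star map gives -1.51388; window check -1.6 ≤ -1.51388 < -0.4 is true → IN Λ
[4] lift (-21,5): star map gives -22.51388; window check -1.6 ≤ -22.51388 < -0.4 is false → out
[5] lift (-1,-1): star map gives -0.69722; window check -1.6 ≤ -0.69722 < -0.4 is true → IN Λ
[6] lift (-7,-19): star map gives -1.24726; window check -1.6 ≤ -1.24726 < -0.4 is true → IN Λ

1, 3, 5, 6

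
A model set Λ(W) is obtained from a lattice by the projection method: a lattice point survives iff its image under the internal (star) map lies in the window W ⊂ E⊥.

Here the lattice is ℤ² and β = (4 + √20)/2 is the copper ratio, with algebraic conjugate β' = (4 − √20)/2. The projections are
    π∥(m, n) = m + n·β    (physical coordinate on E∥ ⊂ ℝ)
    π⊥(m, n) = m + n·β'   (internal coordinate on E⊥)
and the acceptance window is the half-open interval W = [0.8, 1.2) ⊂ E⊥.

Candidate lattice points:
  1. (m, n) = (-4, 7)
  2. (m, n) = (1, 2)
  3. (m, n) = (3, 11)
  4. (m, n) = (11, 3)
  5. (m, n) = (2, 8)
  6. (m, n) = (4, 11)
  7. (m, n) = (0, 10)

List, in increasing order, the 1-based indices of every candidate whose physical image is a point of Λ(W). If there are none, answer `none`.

none

Numerically β ≈ 4.236068 and β' = −1/β ≈ -0.236068.
#1 (-4,7): internal coord -4 + (7)·β' = -5.652476; -5.652476 ∉ [0.8, 1.2) → out
#2 (1,2): internal coord 1 + (2)·β' = +0.527864; +0.527864 ∉ [0.8, 1.2) → out
#3 (3,11): internal coord 3 + (11)·β' = +0.403252; +0.403252 ∉ [0.8, 1.2) → out
#4 (11,3): internal coord 11 + (3)·β' = +10.291796; +10.291796 ∉ [0.8, 1.2) → out
#5 (2,8): internal coord 2 + (8)·β' = +0.111456; +0.111456 ∉ [0.8, 1.2) → out
#6 (4,11): internal coord 4 + (11)·β' = +1.403252; +1.403252 ∉ [0.8, 1.2) → out
#7 (0,10): internal coord 0 + (10)·β' = -2.360680; -2.360680 ∉ [0.8, 1.2) → out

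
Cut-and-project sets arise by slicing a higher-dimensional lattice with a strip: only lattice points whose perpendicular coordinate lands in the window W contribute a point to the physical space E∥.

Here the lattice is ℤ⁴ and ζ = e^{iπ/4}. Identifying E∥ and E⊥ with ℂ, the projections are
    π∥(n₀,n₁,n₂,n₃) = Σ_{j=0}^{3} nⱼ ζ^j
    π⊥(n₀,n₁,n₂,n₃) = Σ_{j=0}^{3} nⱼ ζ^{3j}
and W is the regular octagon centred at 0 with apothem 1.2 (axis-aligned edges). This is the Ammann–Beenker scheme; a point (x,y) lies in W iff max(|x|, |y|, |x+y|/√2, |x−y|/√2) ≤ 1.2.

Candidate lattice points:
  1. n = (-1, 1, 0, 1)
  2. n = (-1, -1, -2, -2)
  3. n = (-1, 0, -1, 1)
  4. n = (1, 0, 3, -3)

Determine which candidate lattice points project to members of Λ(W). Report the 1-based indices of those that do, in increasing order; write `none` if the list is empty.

none

Internal map: ζ^{3j} for j=0..3 gives (1,0), (−√2/2,√2/2), (0,−1), (√2/2,√2/2).
candidate 1: n = (-1, 1, 0, 1) → π⊥ ≈ (-1.000000, +1.414214); max(|x|,|y|,|x±y|/√2) = 1.707107 > 1.2 ⇒ ∉ W
candidate 2: n = (-1, -1, -2, -2) → π⊥ ≈ (-1.707107, -0.121320); max(|x|,|y|,|x±y|/√2) = 1.707107 > 1.2 ⇒ ∉ W
candidate 3: n = (-1, 0, -1, 1) → π⊥ ≈ (-0.292893, +1.707107); max(|x|,|y|,|x±y|/√2) = 1.707107 > 1.2 ⇒ ∉ W
candidate 4: n = (1, 0, 3, -3) → π⊥ ≈ (-1.121320, -5.121320); max(|x|,|y|,|x±y|/√2) = 5.121320 > 1.2 ⇒ ∉ W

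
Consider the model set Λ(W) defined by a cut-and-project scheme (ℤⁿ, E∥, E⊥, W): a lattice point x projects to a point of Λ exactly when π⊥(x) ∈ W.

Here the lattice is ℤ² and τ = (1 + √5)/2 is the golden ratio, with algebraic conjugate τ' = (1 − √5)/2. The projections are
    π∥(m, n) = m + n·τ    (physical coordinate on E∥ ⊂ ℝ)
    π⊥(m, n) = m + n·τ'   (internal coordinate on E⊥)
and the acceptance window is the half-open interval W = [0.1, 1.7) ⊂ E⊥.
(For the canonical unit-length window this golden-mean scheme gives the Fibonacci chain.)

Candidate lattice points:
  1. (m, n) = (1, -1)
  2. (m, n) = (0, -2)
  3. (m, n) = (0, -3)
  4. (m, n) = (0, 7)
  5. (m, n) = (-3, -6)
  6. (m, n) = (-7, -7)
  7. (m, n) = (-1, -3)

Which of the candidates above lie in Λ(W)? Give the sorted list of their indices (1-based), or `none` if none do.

Compute τ' = (1−√5)/2 = -0.61803, so π⊥(m,n) = m -0.61803·n.
[1] lift (1,-1): star map gives 1.61803; window check 0.1 ≤ 1.61803 < 1.7 is true → IN Λ
[2] lift (0,-2): star map gives 1.23607; window check 0.1 ≤ 1.23607 < 1.7 is true → IN Λ
[3] lift (0,-3): star map gives 1.85410; window check 0.1 ≤ 1.85410 < 1.7 is false → out
[4] lift (0,7): star map gives -4.32624; window check 0.1 ≤ -4.32624 < 1.7 is false → out
[5] lift (-3,-6): star map gives 0.70820; window check 0.1 ≤ 0.70820 < 1.7 is true → IN Λ
[6] lift (-7,-7): star map gives -2.67376; window check 0.1 ≤ -2.67376 < 1.7 is false → out
[7] lift (-1,-3): star map gives 0.85410; window check 0.1 ≤ 0.85410 < 1.7 is true → IN Λ

1, 2, 5, 7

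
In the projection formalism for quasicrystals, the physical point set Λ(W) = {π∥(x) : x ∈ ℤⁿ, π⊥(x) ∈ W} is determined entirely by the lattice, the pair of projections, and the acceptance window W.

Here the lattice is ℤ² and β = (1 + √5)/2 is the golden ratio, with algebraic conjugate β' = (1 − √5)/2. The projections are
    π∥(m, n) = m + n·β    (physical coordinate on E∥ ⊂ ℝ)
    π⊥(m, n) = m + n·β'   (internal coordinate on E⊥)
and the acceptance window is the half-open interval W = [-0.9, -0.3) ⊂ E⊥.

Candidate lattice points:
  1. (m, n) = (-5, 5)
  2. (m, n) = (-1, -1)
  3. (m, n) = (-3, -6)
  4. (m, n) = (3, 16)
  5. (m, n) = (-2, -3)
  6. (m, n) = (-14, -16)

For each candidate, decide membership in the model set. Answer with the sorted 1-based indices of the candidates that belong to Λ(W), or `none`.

2

β' = (1−√5)/2 ≈ -0.618034.
#1 (-5,5): internal coord -5 + (5)·β' = -8.090170; -8.090170 ∉ [-0.9, -0.3) → out
#2 (-1,-1): internal coord -1 + (-1)·β' = -0.381966; -0.381966 ∈ [-0.9, -0.3) → IN Λ
#3 (-3,-6): internal coord -3 + (-6)·β' = +0.708204; +0.708204 ∉ [-0.9, -0.3) → out
#4 (3,16): internal coord 3 + (16)·β' = -6.888544; -6.888544 ∉ [-0.9, -0.3) → out
#5 (-2,-3): internal coord -2 + (-3)·β' = -0.145898; -0.145898 ∉ [-0.9, -0.3) → out
#6 (-14,-16): internal coord -14 + (-16)·β' = -4.111456; -4.111456 ∉ [-0.9, -0.3) → out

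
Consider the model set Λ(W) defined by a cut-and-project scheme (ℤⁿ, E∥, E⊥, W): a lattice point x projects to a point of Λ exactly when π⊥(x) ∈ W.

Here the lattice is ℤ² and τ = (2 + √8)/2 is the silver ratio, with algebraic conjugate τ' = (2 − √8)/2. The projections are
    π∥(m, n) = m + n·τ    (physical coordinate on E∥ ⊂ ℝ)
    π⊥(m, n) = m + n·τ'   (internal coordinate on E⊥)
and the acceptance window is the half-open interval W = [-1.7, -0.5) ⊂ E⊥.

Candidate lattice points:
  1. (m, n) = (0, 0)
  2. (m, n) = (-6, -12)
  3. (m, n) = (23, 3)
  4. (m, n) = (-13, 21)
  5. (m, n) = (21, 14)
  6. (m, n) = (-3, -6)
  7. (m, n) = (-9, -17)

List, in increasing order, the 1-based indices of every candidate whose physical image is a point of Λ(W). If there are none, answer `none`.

Compute τ' = (2−√8)/2 = -0.414214, so π⊥(m,n) = m -0.414214·n.
candidate 1: (m,n)=(0,0) → π∥ = 0+0·τ ≈ 0.000000, π⊥ = 0+0·τ' ≈ 0.000000 ∉ [-1.7, -0.5) ⇒ out
candidate 2: (m,n)=(-6,-12) → π∥ = -6-12·τ ≈ -34.970563, π⊥ = -6-12·τ' ≈ -1.029437 ∈ [-1.7, -0.5) ⇒ IN Λ
candidate 3: (m,n)=(23,3) → π∥ = 23+3·τ ≈ 30.242641, π⊥ = 23+3·τ' ≈ 21.757359 ∉ [-1.7, -0.5) ⇒ out
candidate 4: (m,n)=(-13,21) → π∥ = -13+21·τ ≈ 37.698485, π⊥ = -13+21·τ' ≈ -21.698485 ∉ [-1.7, -0.5) ⇒ out
candidate 5: (m,n)=(21,14) → π∥ = 21+14·τ ≈ 54.798990, π⊥ = 21+14·τ' ≈ 15.201010 ∉ [-1.7, -0.5) ⇒ out
candidate 6: (m,n)=(-3,-6) → π∥ = -3-6·τ ≈ -17.485281, π⊥ = -3-6·τ' ≈ -0.514719 ∈ [-1.7, -0.5) ⇒ IN Λ
candidate 7: (m,n)=(-9,-17) → π∥ = -9-17·τ ≈ -50.041631, π⊥ = -9-17·τ' ≈ -1.958369 ∉ [-1.7, -0.5) ⇒ out

2, 6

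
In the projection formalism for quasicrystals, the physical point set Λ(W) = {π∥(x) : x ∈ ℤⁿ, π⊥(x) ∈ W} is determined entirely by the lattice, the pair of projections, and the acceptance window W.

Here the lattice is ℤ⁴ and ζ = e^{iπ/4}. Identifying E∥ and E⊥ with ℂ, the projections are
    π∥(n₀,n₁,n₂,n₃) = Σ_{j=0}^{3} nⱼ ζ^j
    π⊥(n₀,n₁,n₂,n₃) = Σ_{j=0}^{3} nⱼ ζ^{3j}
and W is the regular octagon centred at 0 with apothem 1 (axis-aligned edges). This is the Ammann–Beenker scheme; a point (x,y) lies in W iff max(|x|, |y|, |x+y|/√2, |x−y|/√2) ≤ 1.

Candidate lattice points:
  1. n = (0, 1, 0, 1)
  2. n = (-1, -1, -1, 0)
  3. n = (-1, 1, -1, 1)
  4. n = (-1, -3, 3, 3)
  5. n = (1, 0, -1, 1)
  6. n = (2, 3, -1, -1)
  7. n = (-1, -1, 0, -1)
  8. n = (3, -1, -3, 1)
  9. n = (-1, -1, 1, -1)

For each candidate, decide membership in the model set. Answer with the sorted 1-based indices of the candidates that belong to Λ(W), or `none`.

With ζ = e^{iπ/4} the internal vectors are ζ^0,ζ^3,ζ^6,ζ^9.
#1 (0, 1, 0, 1): internal (0.0000, 1.4142); octagon support 1.4142 vs apothem 1 → ∉ W
#2 (-1, -1, -1, 0): internal (-0.2929, 0.2929); octagon support 0.4142 vs apothem 1 → ∈ W
#3 (-1, 1, -1, 1): internal (-1.0000, 2.4142); octagon support 2.4142 vs apothem 1 → ∉ W
#4 (-1, -3, 3, 3): internal (3.2426, -3.0000); octagon support 4.4142 vs apothem 1 → ∉ W
#5 (1, 0, -1, 1): internal (1.7071, 1.7071); octagon support 2.4142 vs apothem 1 → ∉ W
#6 (2, 3, -1, -1): internal (-0.8284, 2.4142); octagon support 2.4142 vs apothem 1 → ∉ W
#7 (-1, -1, 0, -1): internal (-1.0000, -1.4142); octagon support 1.7071 vs apothem 1 → ∉ W
#8 (3, -1, -3, 1): internal (4.4142, 3.0000); octagon support 5.2426 vs apothem 1 → ∉ W
#9 (-1, -1, 1, -1): internal (-1.0000, -2.4142); octagon support 2.4142 vs apothem 1 → ∉ W

2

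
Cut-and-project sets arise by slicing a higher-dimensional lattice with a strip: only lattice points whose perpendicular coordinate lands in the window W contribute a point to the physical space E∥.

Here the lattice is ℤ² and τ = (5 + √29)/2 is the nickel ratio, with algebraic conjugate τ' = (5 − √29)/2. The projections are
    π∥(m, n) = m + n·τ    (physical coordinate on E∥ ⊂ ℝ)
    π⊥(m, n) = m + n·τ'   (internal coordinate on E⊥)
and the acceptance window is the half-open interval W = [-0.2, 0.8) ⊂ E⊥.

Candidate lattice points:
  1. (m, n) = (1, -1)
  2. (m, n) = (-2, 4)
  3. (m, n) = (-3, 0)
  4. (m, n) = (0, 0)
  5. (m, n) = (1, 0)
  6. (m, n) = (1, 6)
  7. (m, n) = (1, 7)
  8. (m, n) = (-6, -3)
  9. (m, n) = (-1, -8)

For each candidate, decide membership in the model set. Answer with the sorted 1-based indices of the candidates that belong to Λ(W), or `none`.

4, 6, 9

τ' = (5−√29)/2 ≈ -0.192582.
#1 (1,-1): internal coord 1 + (-1)·τ' = +1.192582; +1.192582 ∉ [-0.2, 0.8) → out
#2 (-2,4): internal coord -2 + (4)·τ' = -2.770330; -2.770330 ∉ [-0.2, 0.8) → out
#3 (-3,0): internal coord -3 + (0)·τ' = -3.000000; -3.000000 ∉ [-0.2, 0.8) → out
#4 (0,0): internal coord 0 + (0)·τ' = +0.000000; +0.000000 ∈ [-0.2, 0.8) → IN Λ
#5 (1,0): internal coord 1 + (0)·τ' = +1.000000; +1.000000 ∉ [-0.2, 0.8) → out
#6 (1,6): internal coord 1 + (6)·τ' = -0.155494; -0.155494 ∈ [-0.2, 0.8) → IN Λ
#7 (1,7): internal coord 1 + (7)·τ' = -0.348077; -0.348077 ∉ [-0.2, 0.8) → out
#8 (-6,-3): internal coord -6 + (-3)·τ' = -5.422253; -5.422253 ∉ [-0.2, 0.8) → out
#9 (-1,-8): internal coord -1 + (-8)·τ' = +0.540659; +0.540659 ∈ [-0.2, 0.8) → IN Λ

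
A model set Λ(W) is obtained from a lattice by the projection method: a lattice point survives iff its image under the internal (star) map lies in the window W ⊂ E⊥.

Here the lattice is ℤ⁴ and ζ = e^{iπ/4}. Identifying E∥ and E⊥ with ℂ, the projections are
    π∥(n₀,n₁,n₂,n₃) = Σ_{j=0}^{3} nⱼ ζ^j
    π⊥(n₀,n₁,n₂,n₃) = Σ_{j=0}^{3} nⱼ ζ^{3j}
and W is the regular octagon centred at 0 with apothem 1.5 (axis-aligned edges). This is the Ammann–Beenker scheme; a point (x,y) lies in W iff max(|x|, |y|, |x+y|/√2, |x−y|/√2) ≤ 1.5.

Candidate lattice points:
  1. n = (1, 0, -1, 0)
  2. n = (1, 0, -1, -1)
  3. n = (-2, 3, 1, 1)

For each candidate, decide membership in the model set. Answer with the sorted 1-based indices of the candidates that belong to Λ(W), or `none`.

1, 2

With ζ = e^{iπ/4} the internal vectors are ζ^0,ζ^3,ζ^6,ζ^9.
candidate 1: n = (1, 0, -1, 0) → π⊥ ≈ (+1.00000, +1.00000); max(|x|,|y|,|x±y|/√2) = 1.41421 ≤ 1.5 ⇒ ∈ W
candidate 2: n = (1, 0, -1, -1) → π⊥ ≈ (+0.29289, +0.29289); max(|x|,|y|,|x±y|/√2) = 0.41421 ≤ 1.5 ⇒ ∈ W
candidate 3: n = (-2, 3, 1, 1) → π⊥ ≈ (-3.41421, +1.82843); max(|x|,|y|,|x±y|/√2) = 3.70711 > 1.5 ⇒ ∉ W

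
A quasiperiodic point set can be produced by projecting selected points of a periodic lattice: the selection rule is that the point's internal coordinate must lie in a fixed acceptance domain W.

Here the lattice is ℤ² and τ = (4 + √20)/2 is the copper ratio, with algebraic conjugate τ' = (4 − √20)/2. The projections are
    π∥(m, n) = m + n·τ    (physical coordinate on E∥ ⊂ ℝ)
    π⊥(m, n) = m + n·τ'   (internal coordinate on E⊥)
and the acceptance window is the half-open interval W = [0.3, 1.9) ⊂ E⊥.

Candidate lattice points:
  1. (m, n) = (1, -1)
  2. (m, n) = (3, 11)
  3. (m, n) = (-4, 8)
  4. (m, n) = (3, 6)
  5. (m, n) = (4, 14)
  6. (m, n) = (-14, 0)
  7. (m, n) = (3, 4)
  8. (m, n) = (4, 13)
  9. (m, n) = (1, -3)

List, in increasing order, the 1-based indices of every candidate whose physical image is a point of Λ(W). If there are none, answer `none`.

1, 2, 4, 5, 8, 9

τ' = (4−√20)/2 ≈ -0.236068.
candidate 1: (m,n)=(1,-1) → π∥ = 1-1·τ ≈ -3.236068, π⊥ = 1-1·τ' ≈ 1.236068 ∈ [0.3, 1.9) ⇒ IN Λ
candidate 2: (m,n)=(3,11) → π∥ = 3+11·τ ≈ 49.596748, π⊥ = 3+11·τ' ≈ 0.403252 ∈ [0.3, 1.9) ⇒ IN Λ
candidate 3: (m,n)=(-4,8) → π∥ = -4+8·τ ≈ 29.888544, π⊥ = -4+8·τ' ≈ -5.888544 ∉ [0.3, 1.9) ⇒ out
candidate 4: (m,n)=(3,6) → π∥ = 3+6·τ ≈ 28.416408, π⊥ = 3+6·τ' ≈ 1.583592 ∈ [0.3, 1.9) ⇒ IN Λ
candidate 5: (m,n)=(4,14) → π∥ = 4+14·τ ≈ 63.304952, π⊥ = 4+14·τ' ≈ 0.695048 ∈ [0.3, 1.9) ⇒ IN Λ
candidate 6: (m,n)=(-14,0) → π∥ = -14+0·τ ≈ -14.000000, π⊥ = -14+0·τ' ≈ -14.000000 ∉ [0.3, 1.9) ⇒ out
candidate 7: (m,n)=(3,4) → π∥ = 3+4·τ ≈ 19.944272, π⊥ = 3+4·τ' ≈ 2.055728 ∉ [0.3, 1.9) ⇒ out
candidate 8: (m,n)=(4,13) → π∥ = 4+13·τ ≈ 59.068884, π⊥ = 4+13·τ' ≈ 0.931116 ∈ [0.3, 1.9) ⇒ IN Λ
candidate 9: (m,n)=(1,-3) → π∥ = 1-3·τ ≈ -11.708204, π⊥ = 1-3·τ' ≈ 1.708204 ∈ [0.3, 1.9) ⇒ IN Λ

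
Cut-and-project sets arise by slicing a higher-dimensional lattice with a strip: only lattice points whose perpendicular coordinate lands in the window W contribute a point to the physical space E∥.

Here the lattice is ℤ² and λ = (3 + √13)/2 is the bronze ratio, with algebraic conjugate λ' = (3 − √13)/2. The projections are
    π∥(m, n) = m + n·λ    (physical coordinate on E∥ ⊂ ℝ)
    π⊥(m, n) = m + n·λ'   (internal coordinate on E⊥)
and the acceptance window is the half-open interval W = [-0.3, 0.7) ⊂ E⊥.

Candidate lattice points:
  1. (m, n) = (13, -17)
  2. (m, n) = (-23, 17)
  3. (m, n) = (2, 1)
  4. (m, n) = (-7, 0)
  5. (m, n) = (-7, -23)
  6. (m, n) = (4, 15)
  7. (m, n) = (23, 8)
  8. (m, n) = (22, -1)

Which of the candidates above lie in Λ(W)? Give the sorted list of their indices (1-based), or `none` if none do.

5

Numerically λ ≈ 3.30278 and λ' = −1/λ ≈ -0.30278.
candidate 1: (m,n)=(13,-17) → π∥ = 13-17·λ ≈ -43.14719, π⊥ = 13-17·λ' ≈ 18.14719 ∉ [-0.3, 0.7) ⇒ out
candidate 2: (m,n)=(-23,17) → π∥ = -23+17·λ ≈ 33.14719, π⊥ = -23+17·λ' ≈ -28.14719 ∉ [-0.3, 0.7) ⇒ out
candidate 3: (m,n)=(2,1) → π∥ = 2+1·λ ≈ 5.30278, π⊥ = 2+1·λ' ≈ 1.69722 ∉ [-0.3, 0.7) ⇒ out
candidate 4: (m,n)=(-7,0) → π∥ = -7+0·λ ≈ -7.00000, π⊥ = -7+0·λ' ≈ -7.00000 ∉ [-0.3, 0.7) ⇒ out
candidate 5: (m,n)=(-7,-23) → π∥ = -7-23·λ ≈ -82.96384, π⊥ = -7-23·λ' ≈ -0.03616 ∈ [-0.3, 0.7) ⇒ IN Λ
candidate 6: (m,n)=(4,15) → π∥ = 4+15·λ ≈ 53.54163, π⊥ = 4+15·λ' ≈ -0.54163 ∉ [-0.3, 0.7) ⇒ out
candidate 7: (m,n)=(23,8) → π∥ = 23+8·λ ≈ 49.42221, π⊥ = 23+8·λ' ≈ 20.57779 ∉ [-0.3, 0.7) ⇒ out
candidate 8: (m,n)=(22,-1) → π∥ = 22-1·λ ≈ 18.69722, π⊥ = 22-1·λ' ≈ 22.30278 ∉ [-0.3, 0.7) ⇒ out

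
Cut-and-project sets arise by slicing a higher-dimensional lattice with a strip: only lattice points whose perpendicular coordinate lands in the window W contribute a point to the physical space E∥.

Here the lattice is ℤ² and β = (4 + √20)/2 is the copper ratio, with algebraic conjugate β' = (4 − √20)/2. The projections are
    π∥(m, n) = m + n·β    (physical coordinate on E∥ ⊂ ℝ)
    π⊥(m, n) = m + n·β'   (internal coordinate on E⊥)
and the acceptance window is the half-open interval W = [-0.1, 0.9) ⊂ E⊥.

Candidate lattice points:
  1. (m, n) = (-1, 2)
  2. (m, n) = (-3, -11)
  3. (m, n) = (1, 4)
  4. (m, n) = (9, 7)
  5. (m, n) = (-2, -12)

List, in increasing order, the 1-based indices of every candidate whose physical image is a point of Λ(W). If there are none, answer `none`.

β' = (4−√20)/2 ≈ -0.2361.
candidate 1: (m,n)=(-1,2) → π∥ = -1+2·β ≈ 7.4721, π⊥ = -1+2·β' ≈ -1.4721 ∉ [-0.1, 0.9) ⇒ out
candidate 2: (m,n)=(-3,-11) → π∥ = -3-11·β ≈ -49.5967, π⊥ = -3-11·β' ≈ -0.4033 ∉ [-0.1, 0.9) ⇒ out
candidate 3: (m,n)=(1,4) → π∥ = 1+4·β ≈ 17.9443, π⊥ = 1+4·β' ≈ 0.0557 ∈ [-0.1, 0.9) ⇒ IN Λ
candidate 4: (m,n)=(9,7) → π∥ = 9+7·β ≈ 38.6525, π⊥ = 9+7·β' ≈ 7.3475 ∉ [-0.1, 0.9) ⇒ out
candidate 5: (m,n)=(-2,-12) → π∥ = -2-12·β ≈ -52.8328, π⊥ = -2-12·β' ≈ 0.8328 ∈ [-0.1, 0.9) ⇒ IN Λ

3, 5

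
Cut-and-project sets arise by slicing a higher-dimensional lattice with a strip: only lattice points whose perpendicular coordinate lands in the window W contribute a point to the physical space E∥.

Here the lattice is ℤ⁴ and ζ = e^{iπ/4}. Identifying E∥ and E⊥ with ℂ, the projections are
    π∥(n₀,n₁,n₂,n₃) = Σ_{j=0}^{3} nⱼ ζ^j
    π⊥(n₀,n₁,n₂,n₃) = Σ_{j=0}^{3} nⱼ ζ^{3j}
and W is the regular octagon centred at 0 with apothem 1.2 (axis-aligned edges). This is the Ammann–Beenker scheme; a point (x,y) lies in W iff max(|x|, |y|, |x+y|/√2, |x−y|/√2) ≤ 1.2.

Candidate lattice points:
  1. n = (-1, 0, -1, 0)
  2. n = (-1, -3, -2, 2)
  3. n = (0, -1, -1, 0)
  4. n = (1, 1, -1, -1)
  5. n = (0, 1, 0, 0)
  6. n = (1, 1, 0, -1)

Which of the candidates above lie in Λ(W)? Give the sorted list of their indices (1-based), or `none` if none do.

With ζ = e^{iπ/4} the internal vectors are ζ^0,ζ^3,ζ^6,ζ^9.
candidate 1: n = (-1, 0, -1, 0) → π⊥ ≈ (-1.0000, +1.0000); max(|x|,|y|,|x±y|/√2) = 1.4142 > 1.2 ⇒ ∉ W
candidate 2: n = (-1, -3, -2, 2) → π⊥ ≈ (+2.5355, +1.2929); max(|x|,|y|,|x±y|/√2) = 2.7071 > 1.2 ⇒ ∉ W
candidate 3: n = (0, -1, -1, 0) → π⊥ ≈ (+0.7071, +0.2929); max(|x|,|y|,|x±y|/√2) = 0.7071 ≤ 1.2 ⇒ ∈ W
candidate 4: n = (1, 1, -1, -1) → π⊥ ≈ (-0.4142, +1.0000); max(|x|,|y|,|x±y|/√2) = 1.0000 ≤ 1.2 ⇒ ∈ W
candidate 5: n = (0, 1, 0, 0) → π⊥ ≈ (-0.7071, +0.7071); max(|x|,|y|,|x±y|/√2) = 1.0000 ≤ 1.2 ⇒ ∈ W
candidate 6: n = (1, 1, 0, -1) → π⊥ ≈ (-0.4142, +0.0000); max(|x|,|y|,|x±y|/√2) = 0.4142 ≤ 1.2 ⇒ ∈ W

3, 4, 5, 6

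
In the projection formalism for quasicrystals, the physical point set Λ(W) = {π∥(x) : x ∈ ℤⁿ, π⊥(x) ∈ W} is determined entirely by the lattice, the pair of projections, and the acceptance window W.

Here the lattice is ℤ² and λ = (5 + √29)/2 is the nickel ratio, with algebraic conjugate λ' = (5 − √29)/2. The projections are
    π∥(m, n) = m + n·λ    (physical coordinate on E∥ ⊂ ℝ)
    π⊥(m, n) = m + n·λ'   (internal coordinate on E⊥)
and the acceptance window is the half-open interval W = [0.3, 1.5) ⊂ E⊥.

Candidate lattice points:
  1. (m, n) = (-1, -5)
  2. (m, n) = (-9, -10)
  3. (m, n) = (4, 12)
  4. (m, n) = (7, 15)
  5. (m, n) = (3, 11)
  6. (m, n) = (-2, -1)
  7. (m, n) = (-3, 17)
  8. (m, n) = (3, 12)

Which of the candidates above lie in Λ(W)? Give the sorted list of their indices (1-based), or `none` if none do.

λ' = (5−√29)/2 ≈ -0.1926.
[1] lift (-1,-5): star map gives -0.0371; window check 0.3 ≤ -0.0371 < 1.5 is false → out
[2] lift (-9,-10): star map gives -7.0742; window check 0.3 ≤ -7.0742 < 1.5 is false → out
[3] lift (4,12): star map gives 1.6890; window check 0.3 ≤ 1.6890 < 1.5 is false → out
[4] lift (7,15): star map gives 4.1113; window check 0.3 ≤ 4.1113 < 1.5 is false → out
[5] lift (3,11): star map gives 0.8816; window check 0.3 ≤ 0.8816 < 1.5 is true → IN Λ
[6] lift (-2,-1): star map gives -1.8074; window check 0.3 ≤ -1.8074 < 1.5 is false → out
[7] lift (-3,17): star map gives -6.2739; window check 0.3 ≤ -6.2739 < 1.5 is false → out
[8] lift (3,12): star map gives 0.6890; window check 0.3 ≤ 0.6890 < 1.5 is true → IN Λ

5, 8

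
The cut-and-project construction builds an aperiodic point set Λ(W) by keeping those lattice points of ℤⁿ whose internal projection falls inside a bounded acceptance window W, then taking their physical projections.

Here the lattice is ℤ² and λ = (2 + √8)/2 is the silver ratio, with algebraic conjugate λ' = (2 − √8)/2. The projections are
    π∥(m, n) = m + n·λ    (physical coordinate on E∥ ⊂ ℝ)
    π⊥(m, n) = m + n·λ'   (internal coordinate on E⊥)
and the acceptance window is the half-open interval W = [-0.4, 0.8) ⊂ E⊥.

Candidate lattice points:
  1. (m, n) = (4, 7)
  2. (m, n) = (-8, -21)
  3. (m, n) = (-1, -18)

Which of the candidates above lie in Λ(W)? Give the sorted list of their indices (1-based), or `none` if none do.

2

Numerically λ ≈ 2.4142 and λ' = −1/λ ≈ -0.4142.
#1 (4,7): internal coord 4 + (7)·λ' = +1.1005; +1.1005 ∉ [-0.4, 0.8) → out
#2 (-8,-21): internal coord -8 + (-21)·λ' = +0.6985; +0.6985 ∈ [-0.4, 0.8) → IN Λ
#3 (-1,-18): internal coord -1 + (-18)·λ' = +6.4558; +6.4558 ∉ [-0.4, 0.8) → out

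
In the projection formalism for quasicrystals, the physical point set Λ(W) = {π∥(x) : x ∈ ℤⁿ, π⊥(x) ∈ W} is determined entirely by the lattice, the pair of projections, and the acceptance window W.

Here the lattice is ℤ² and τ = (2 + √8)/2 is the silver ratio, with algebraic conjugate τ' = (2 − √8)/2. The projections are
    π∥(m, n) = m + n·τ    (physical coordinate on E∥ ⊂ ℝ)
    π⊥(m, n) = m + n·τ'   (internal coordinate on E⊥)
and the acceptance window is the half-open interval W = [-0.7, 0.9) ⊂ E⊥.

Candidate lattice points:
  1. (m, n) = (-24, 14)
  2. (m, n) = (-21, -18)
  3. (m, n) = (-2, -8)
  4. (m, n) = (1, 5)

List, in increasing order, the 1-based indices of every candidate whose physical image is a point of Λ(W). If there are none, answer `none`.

τ' = (2−√8)/2 ≈ -0.41421.
candidate 1: (m,n)=(-24,14) → π∥ = -24+14·τ ≈ 9.79899, π⊥ = -24+14·τ' ≈ -29.79899 ∉ [-0.7, 0.9) ⇒ out
candidate 2: (m,n)=(-21,-18) → π∥ = -21-18·τ ≈ -64.45584, π⊥ = -21-18·τ' ≈ -13.54416 ∉ [-0.7, 0.9) ⇒ out
candidate 3: (m,n)=(-2,-8) → π∥ = -2-8·τ ≈ -21.31371, π⊥ = -2-8·τ' ≈ 1.31371 ∉ [-0.7, 0.9) ⇒ out
candidate 4: (m,n)=(1,5) → π∥ = 1+5·τ ≈ 13.07107, π⊥ = 1+5·τ' ≈ -1.07107 ∉ [-0.7, 0.9) ⇒ out

none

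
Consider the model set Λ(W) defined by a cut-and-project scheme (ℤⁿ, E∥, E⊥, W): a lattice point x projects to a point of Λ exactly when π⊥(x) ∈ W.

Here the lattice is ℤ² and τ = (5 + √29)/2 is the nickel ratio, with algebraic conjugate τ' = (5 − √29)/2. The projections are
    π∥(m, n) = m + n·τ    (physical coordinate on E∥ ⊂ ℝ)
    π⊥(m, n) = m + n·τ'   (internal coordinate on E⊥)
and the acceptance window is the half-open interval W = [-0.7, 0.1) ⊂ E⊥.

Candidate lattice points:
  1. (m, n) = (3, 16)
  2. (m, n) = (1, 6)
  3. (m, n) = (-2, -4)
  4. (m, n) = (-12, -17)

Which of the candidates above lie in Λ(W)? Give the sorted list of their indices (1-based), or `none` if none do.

1, 2

Numerically τ ≈ 5.1926 and τ' = −1/τ ≈ -0.1926.
#1 (3,16): internal coord 3 + (16)·τ' = -0.0813; -0.0813 ∈ [-0.7, 0.1) → IN Λ
#2 (1,6): internal coord 1 + (6)·τ' = -0.1555; -0.1555 ∈ [-0.7, 0.1) → IN Λ
#3 (-2,-4): internal coord -2 + (-4)·τ' = -1.2297; -1.2297 ∉ [-0.7, 0.1) → out
#4 (-12,-17): internal coord -12 + (-17)·τ' = -8.7261; -8.7261 ∉ [-0.7, 0.1) → out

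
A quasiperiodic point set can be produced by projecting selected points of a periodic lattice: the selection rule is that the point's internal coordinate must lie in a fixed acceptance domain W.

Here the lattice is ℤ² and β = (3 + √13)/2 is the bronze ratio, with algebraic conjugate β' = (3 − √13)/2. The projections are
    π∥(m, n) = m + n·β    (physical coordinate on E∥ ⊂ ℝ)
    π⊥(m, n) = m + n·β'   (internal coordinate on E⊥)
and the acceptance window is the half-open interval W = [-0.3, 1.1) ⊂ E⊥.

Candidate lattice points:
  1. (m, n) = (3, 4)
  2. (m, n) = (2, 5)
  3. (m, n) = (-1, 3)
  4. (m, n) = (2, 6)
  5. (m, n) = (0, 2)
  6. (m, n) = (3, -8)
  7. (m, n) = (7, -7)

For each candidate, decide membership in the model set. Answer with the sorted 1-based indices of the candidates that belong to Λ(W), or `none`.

β' = (3−√13)/2 ≈ -0.302776.
[1] lift (3,4): star map gives 1.788897; window check -0.3 ≤ 1.788897 < 1.1 is false → out
[2] lift (2,5): star map gives 0.486122; window check -0.3 ≤ 0.486122 < 1.1 is true → IN Λ
[3] lift (-1,3): star map gives -1.908327; window check -0.3 ≤ -1.908327 < 1.1 is false → out
[4] lift (2,6): star map gives 0.183346; window check -0.3 ≤ 0.183346 < 1.1 is true → IN Λ
[5] lift (0,2): star map gives -0.605551; window check -0.3 ≤ -0.605551 < 1.1 is false → out
[6] lift (3,-8): star map gives 5.422205; window check -0.3 ≤ 5.422205 < 1.1 is false → out
[7] lift (7,-7): star map gives 9.119429; window check -0.3 ≤ 9.119429 < 1.1 is false → out

2, 4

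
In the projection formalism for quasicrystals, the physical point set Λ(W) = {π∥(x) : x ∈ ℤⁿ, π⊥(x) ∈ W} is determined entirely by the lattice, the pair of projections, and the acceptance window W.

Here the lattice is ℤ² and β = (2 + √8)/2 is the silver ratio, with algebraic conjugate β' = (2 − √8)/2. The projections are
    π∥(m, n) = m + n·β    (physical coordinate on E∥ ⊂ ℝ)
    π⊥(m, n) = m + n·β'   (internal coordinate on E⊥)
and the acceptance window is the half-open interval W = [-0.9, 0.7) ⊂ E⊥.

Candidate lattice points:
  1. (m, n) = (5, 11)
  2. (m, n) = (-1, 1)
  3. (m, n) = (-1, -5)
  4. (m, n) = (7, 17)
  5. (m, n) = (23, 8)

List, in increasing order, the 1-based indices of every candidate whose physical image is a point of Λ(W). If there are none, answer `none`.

β' = (2−√8)/2 ≈ -0.4142.
#1 (5,11): internal coord 5 + (11)·β' = +0.4437; +0.4437 ∈ [-0.9, 0.7) → IN Λ
#2 (-1,1): internal coord -1 + (1)·β' = -1.4142; -1.4142 ∉ [-0.9, 0.7) → out
#3 (-1,-5): internal coord -1 + (-5)·β' = +1.0711; +1.0711 ∉ [-0.9, 0.7) → out
#4 (7,17): internal coord 7 + (17)·β' = -0.0416; -0.0416 ∈ [-0.9, 0.7) → IN Λ
#5 (23,8): internal coord 23 + (8)·β' = +19.6863; +19.6863 ∉ [-0.9, 0.7) → out

1, 4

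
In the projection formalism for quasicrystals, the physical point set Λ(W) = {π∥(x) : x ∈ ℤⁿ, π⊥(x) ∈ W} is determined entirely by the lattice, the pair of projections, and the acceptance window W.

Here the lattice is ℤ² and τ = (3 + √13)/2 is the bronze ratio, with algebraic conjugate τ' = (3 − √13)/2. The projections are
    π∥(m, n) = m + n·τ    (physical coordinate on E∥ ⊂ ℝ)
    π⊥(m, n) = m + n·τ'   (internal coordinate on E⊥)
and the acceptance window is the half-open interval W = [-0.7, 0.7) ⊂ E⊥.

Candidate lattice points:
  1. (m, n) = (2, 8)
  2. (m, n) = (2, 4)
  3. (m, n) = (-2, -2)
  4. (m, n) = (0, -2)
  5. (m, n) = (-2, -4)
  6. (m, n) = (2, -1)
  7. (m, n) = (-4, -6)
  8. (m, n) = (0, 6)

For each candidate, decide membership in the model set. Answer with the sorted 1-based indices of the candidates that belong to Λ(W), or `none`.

Compute τ' = (3−√13)/2 = -0.30278, so π⊥(m,n) = m -0.30278·n.
#1 (2,8): internal coord 2 + (8)·τ' = -0.42221; -0.42221 ∈ [-0.7, 0.7) → IN Λ
#2 (2,4): internal coord 2 + (4)·τ' = +0.78890; +0.78890 ∉ [-0.7, 0.7) → out
#3 (-2,-2): internal coord -2 + (-2)·τ' = -1.39445; -1.39445 ∉ [-0.7, 0.7) → out
#4 (0,-2): internal coord 0 + (-2)·τ' = +0.60555; +0.60555 ∈ [-0.7, 0.7) → IN Λ
#5 (-2,-4): internal coord -2 + (-4)·τ' = -0.78890; -0.78890 ∉ [-0.7, 0.7) → out
#6 (2,-1): internal coord 2 + (-1)·τ' = +2.30278; +2.30278 ∉ [-0.7, 0.7) → out
#7 (-4,-6): internal coord -4 + (-6)·τ' = -2.18335; -2.18335 ∉ [-0.7, 0.7) → out
#8 (0,6): internal coord 0 + (6)·τ' = -1.81665; -1.81665 ∉ [-0.7, 0.7) → out

1, 4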